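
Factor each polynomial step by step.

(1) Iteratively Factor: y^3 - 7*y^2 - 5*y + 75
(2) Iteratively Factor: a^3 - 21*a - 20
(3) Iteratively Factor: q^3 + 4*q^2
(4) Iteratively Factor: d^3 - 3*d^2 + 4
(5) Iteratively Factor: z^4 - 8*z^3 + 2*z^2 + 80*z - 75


(1) = (y + 3)*(y^2 - 10*y + 25) = (y - 5)*(y + 3)*(y - 5)
(2) = (a + 1)*(a^2 - a - 20) = (a + 1)*(a + 4)*(a - 5)
(3) = (q)*(q^2 + 4*q) = q*(q + 4)*(q)
(4) = (d - 2)*(d^2 - d - 2) = (d - 2)^2*(d + 1)
(5) = (z + 3)*(z^3 - 11*z^2 + 35*z - 25) = (z - 5)*(z + 3)*(z^2 - 6*z + 5) = (z - 5)^2*(z + 3)*(z - 1)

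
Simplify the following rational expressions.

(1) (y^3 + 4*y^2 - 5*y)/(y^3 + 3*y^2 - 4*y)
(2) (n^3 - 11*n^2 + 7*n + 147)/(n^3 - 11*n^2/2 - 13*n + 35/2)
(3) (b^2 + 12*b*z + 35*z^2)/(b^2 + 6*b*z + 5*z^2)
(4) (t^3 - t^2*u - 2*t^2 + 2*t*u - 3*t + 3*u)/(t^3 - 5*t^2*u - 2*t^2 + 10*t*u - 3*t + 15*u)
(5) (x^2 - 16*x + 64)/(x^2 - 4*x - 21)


(1) = (y + 5)/(y + 4)
(2) = (2*n^2 - 8*n - 42)/(2*n^2 + 3*n - 5)
(3) = (b + 7*z)/(b + z)
(4) = (t - u)/(t - 5*u)
(5) = (x^2 - 16*x + 64)/(x^2 - 4*x - 21)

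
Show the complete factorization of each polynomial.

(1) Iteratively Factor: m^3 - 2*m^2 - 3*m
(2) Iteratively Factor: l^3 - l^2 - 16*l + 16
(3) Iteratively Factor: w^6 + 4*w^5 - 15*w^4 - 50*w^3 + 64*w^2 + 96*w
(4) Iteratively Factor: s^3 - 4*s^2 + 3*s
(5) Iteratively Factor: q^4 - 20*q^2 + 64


(1) = (m)*(m^2 - 2*m - 3) = m*(m - 3)*(m + 1)
(2) = (l - 1)*(l^2 - 16) = (l - 1)*(l + 4)*(l - 4)
(3) = (w + 4)*(w^5 - 15*w^3 + 10*w^2 + 24*w) = (w + 4)^2*(w^4 - 4*w^3 + w^2 + 6*w) = (w - 3)*(w + 4)^2*(w^3 - w^2 - 2*w) = (w - 3)*(w + 1)*(w + 4)^2*(w^2 - 2*w) = w*(w - 3)*(w + 1)*(w + 4)^2*(w - 2)
(4) = (s)*(s^2 - 4*s + 3) = s*(s - 3)*(s - 1)
(5) = (q + 4)*(q^3 - 4*q^2 - 4*q + 16) = (q - 2)*(q + 4)*(q^2 - 2*q - 8) = (q - 2)*(q + 2)*(q + 4)*(q - 4)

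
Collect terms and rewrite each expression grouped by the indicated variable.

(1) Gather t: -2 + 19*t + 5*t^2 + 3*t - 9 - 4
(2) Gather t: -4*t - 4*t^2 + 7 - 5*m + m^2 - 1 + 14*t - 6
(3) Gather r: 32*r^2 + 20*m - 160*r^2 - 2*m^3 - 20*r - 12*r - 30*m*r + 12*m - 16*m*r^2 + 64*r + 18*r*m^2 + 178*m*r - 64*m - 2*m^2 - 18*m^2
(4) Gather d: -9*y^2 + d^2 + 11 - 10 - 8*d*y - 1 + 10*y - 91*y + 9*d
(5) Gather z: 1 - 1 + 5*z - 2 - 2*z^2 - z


(1) = 5*t^2 + 22*t - 15
(2) = m^2 - 5*m - 4*t^2 + 10*t
(3) = -2*m^3 - 20*m^2 - 32*m + r^2*(-16*m - 128) + r*(18*m^2 + 148*m + 32)
(4) = d^2 + d*(9 - 8*y) - 9*y^2 - 81*y
(5) = -2*z^2 + 4*z - 2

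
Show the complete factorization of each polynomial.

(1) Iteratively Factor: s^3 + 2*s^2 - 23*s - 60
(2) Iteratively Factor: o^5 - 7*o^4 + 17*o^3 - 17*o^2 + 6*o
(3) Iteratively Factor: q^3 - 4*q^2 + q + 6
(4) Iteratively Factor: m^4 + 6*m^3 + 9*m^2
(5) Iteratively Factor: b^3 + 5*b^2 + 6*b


(1) = (s + 4)*(s^2 - 2*s - 15) = (s + 3)*(s + 4)*(s - 5)
(2) = (o - 1)*(o^4 - 6*o^3 + 11*o^2 - 6*o) = o*(o - 1)*(o^3 - 6*o^2 + 11*o - 6) = o*(o - 3)*(o - 1)*(o^2 - 3*o + 2) = o*(o - 3)*(o - 2)*(o - 1)*(o - 1)
(3) = (q - 3)*(q^2 - q - 2) = (q - 3)*(q - 2)*(q + 1)
(4) = (m + 3)*(m^3 + 3*m^2) = (m + 3)^2*(m^2) = m*(m + 3)^2*(m)
(5) = (b)*(b^2 + 5*b + 6) = b*(b + 2)*(b + 3)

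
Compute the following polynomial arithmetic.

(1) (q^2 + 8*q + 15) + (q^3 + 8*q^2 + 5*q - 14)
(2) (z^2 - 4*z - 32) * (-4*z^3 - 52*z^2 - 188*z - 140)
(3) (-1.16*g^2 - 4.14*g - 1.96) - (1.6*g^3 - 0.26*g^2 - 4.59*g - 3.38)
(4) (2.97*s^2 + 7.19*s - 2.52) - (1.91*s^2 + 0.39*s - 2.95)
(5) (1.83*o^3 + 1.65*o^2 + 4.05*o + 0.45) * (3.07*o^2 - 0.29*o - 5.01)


(1) = q^3 + 9*q^2 + 13*q + 1
(2) = -4*z^5 - 36*z^4 + 148*z^3 + 2276*z^2 + 6576*z + 4480
(3) = -1.6*g^3 - 0.9*g^2 + 0.45*g + 1.42
(4) = 1.06*s^2 + 6.8*s + 0.43
(5) = 5.6181*o^5 + 4.5348*o^4 + 2.7867*o^3 - 8.0595*o^2 - 20.421*o - 2.2545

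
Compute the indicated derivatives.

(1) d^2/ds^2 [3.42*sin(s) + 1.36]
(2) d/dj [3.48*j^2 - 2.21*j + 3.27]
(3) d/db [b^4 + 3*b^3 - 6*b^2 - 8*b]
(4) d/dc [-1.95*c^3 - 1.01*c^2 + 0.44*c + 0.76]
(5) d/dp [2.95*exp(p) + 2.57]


(1) = -3.42*sin(s)
(2) = 6.96*j - 2.21
(3) = 4*b^3 + 9*b^2 - 12*b - 8
(4) = -5.85*c^2 - 2.02*c + 0.44
(5) = 2.95*exp(p)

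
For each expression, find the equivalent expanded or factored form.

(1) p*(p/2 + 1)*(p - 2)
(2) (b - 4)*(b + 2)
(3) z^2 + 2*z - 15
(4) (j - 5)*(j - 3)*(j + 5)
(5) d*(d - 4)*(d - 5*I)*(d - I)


(1) = p^3/2 - 2*p
(2) = b^2 - 2*b - 8
(3) = (z - 3)*(z + 5)
(4) = j^3 - 3*j^2 - 25*j + 75
(5) = d^4 - 4*d^3 - 6*I*d^3 - 5*d^2 + 24*I*d^2 + 20*d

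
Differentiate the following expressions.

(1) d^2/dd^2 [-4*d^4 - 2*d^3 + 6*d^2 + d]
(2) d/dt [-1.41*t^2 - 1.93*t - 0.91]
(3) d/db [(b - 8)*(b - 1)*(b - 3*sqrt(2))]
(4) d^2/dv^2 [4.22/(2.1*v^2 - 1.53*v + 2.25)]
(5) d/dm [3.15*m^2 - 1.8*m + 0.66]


(1) = -48*d^2 - 12*d + 12
(2) = -2.82*t - 1.93
(3) = 3*b^2 - 18*b - 6*sqrt(2)*b + 8 + 27*sqrt(2)
(4) = (-37.2204*v^2 + 27.11772*v + 4.22*(4.2*v - 1.53)*(8.4*v - 3.06) - 39.879)/(2.1*v^2 - 1.53*v + 2.25)^3
(5) = 6.3*m - 1.8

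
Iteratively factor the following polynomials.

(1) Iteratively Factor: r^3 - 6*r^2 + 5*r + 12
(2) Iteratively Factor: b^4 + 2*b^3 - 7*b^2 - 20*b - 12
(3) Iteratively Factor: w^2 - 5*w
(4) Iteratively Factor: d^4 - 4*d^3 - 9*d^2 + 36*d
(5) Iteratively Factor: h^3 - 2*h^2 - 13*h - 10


(1) = (r - 3)*(r^2 - 3*r - 4) = (r - 4)*(r - 3)*(r + 1)
(2) = (b - 3)*(b^3 + 5*b^2 + 8*b + 4) = (b - 3)*(b + 2)*(b^2 + 3*b + 2) = (b - 3)*(b + 2)^2*(b + 1)
(3) = (w)*(w - 5)
(4) = (d - 3)*(d^3 - d^2 - 12*d) = d*(d - 3)*(d^2 - d - 12) = d*(d - 3)*(d + 3)*(d - 4)
(5) = (h + 2)*(h^2 - 4*h - 5) = (h + 1)*(h + 2)*(h - 5)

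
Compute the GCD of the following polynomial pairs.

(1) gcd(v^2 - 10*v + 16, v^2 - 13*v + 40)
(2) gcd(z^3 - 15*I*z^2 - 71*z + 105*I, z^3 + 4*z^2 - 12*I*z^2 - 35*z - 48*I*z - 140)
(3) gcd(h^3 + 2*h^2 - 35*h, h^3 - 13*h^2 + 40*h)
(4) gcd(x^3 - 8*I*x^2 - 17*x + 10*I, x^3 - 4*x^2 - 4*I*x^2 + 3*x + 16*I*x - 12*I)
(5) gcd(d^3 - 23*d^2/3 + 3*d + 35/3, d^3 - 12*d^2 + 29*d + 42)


(1) = gcd((v - 8)*(v - 2), (v - 8)*(v - 5)) = v - 8
(2) = gcd((z - 7*I)*(z - 5*I)*(z - 3*I), (z + 4)*(z - 7*I)*(z - 5*I)) = z^2 - 12*I*z - 35
(3) = gcd(h*(h - 5)*(h + 7), h*(h - 8)*(h - 5)) = h^2 - 5*h
(4) = gcd((x - 5*I)*(x - 2*I)*(x - I), (x - 3)*(x - 1)*(x - 4*I)) = 1
(5) = d^2 - 6*d - 7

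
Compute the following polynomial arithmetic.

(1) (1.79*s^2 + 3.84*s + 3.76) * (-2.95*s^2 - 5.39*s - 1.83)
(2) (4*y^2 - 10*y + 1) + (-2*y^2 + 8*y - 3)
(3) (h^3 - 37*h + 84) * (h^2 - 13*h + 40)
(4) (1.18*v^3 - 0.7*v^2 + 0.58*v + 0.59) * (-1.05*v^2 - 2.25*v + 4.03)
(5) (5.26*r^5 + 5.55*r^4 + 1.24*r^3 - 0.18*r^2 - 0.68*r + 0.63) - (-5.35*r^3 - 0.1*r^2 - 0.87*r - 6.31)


(1) = -5.2805*s^4 - 20.9761*s^3 - 35.0653*s^2 - 27.2936*s - 6.8808
(2) = 2*y^2 - 2*y - 2
(3) = h^5 - 13*h^4 + 3*h^3 + 565*h^2 - 2572*h + 3360
(4) = -1.239*v^5 - 1.92*v^4 + 5.7214*v^3 - 4.7455*v^2 + 1.0099*v + 2.3777
(5) = 5.26*r^5 + 5.55*r^4 + 6.59*r^3 - 0.08*r^2 + 0.19*r + 6.94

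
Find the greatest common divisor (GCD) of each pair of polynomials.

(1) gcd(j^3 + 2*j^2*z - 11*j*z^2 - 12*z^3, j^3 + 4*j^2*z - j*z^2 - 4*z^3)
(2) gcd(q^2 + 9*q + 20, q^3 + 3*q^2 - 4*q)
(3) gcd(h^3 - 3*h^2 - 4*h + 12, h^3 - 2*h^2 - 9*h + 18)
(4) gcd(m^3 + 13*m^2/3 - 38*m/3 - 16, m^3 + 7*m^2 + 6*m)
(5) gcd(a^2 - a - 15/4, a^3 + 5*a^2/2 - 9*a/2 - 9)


(1) = gcd((j - 3*z)*(j + z)*(j + 4*z), (j - z)*(j + z)*(j + 4*z)) = j^2 + 5*j*z + 4*z^2
(2) = gcd((q + 4)*(q + 5), q*(q - 1)*(q + 4)) = q + 4
(3) = h^2 - 5*h + 6
(4) = m^2 + 7*m + 6
(5) = gcd((a - 5/2)*(a + 3/2), (a - 2)*(a + 3/2)*(a + 3)) = a + 3/2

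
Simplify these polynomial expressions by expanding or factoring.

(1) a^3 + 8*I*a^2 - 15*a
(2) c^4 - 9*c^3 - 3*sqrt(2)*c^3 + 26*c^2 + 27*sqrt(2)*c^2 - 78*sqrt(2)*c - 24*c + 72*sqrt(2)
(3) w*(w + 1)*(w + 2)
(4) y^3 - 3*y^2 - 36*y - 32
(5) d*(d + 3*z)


(1) = a*(a + 3*I)*(a + 5*I)
(2) = (c - 4)*(c - 3)*(c - 2)*(c - 3*sqrt(2))
(3) = w^3 + 3*w^2 + 2*w
(4) = (y - 8)*(y + 1)*(y + 4)
(5) = d^2 + 3*d*z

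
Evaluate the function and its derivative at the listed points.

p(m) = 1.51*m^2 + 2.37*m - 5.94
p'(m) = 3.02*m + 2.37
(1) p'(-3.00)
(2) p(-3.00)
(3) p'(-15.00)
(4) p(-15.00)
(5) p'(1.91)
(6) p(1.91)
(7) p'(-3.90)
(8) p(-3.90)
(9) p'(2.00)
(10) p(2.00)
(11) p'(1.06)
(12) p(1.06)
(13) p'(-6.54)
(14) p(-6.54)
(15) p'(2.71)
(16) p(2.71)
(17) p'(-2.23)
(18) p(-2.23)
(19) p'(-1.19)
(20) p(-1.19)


(1) = -6.69
(2) = 0.54
(3) = -42.93
(4) = 298.26
(5) = 8.14
(6) = 4.10
(7) = -9.41
(8) = 7.78
(9) = 8.41
(10) = 4.84
(11) = 5.57
(12) = -1.73
(13) = -17.38
(14) = 43.15
(15) = 10.55
(16) = 11.57
(17) = -4.36
(18) = -3.72
(19) = -1.22
(20) = -6.62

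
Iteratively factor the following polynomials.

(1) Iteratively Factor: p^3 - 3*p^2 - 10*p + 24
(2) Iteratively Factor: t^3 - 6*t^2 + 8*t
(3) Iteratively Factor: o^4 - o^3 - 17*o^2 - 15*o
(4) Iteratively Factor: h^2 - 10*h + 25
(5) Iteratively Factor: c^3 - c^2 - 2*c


(1) = (p + 3)*(p^2 - 6*p + 8) = (p - 2)*(p + 3)*(p - 4)
(2) = (t)*(t^2 - 6*t + 8) = t*(t - 4)*(t - 2)
(3) = (o)*(o^3 - o^2 - 17*o - 15) = o*(o - 5)*(o^2 + 4*o + 3) = o*(o - 5)*(o + 1)*(o + 3)
(4) = (h - 5)*(h - 5)
(5) = (c)*(c^2 - c - 2) = c*(c - 2)*(c + 1)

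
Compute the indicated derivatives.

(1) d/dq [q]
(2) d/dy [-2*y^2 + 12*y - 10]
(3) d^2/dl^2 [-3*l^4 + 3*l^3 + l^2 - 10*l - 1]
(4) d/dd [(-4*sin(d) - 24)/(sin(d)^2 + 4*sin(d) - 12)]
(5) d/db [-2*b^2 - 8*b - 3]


(1) = 1
(2) = 12 - 4*y
(3) = -36*l^2 + 18*l + 2
(4) = 4*cos(d)/(sin(d) - 2)^2
(5) = -4*b - 8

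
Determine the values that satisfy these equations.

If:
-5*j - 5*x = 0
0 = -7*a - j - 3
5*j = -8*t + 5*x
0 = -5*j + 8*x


Then:
a = -3/7
j = 0
t = 0
x = 0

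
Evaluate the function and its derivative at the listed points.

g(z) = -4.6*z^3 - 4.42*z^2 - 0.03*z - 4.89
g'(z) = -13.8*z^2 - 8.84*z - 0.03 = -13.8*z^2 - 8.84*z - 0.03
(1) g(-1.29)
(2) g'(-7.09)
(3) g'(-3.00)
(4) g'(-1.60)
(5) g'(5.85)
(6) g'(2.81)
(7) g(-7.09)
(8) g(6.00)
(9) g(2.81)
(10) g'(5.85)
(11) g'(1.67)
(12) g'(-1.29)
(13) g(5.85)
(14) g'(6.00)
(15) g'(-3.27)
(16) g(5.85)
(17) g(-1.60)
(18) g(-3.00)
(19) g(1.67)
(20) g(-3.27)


(1) = -2.33
(2) = -631.05
(3) = -97.71
(4) = -21.21
(5) = -524.01
(6) = -133.84
(7) = 1412.58
(8) = -1157.79
(9) = -141.94
(10) = -524.01
(11) = -53.28
(12) = -11.59
(13) = -1077.26
(14) = -549.87
(15) = -118.69
(16) = -1077.26
(17) = 2.68
(18) = 79.62
(19) = -38.69
(20) = 108.79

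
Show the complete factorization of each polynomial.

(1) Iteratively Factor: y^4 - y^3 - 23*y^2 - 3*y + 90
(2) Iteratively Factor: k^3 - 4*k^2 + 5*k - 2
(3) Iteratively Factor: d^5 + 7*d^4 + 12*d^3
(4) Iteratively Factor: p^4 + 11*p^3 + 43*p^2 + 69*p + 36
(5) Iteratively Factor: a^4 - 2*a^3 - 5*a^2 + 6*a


(1) = (y - 5)*(y^3 + 4*y^2 - 3*y - 18) = (y - 5)*(y + 3)*(y^2 + y - 6) = (y - 5)*(y - 2)*(y + 3)*(y + 3)
(2) = (k - 2)*(k^2 - 2*k + 1) = (k - 2)*(k - 1)*(k - 1)
(3) = (d)*(d^4 + 7*d^3 + 12*d^2) = d*(d + 4)*(d^3 + 3*d^2) = d^2*(d + 4)*(d^2 + 3*d) = d^2*(d + 3)*(d + 4)*(d)
(4) = (p + 3)*(p^3 + 8*p^2 + 19*p + 12) = (p + 1)*(p + 3)*(p^2 + 7*p + 12) = (p + 1)*(p + 3)*(p + 4)*(p + 3)
(5) = (a + 2)*(a^3 - 4*a^2 + 3*a) = a*(a + 2)*(a^2 - 4*a + 3) = a*(a - 1)*(a + 2)*(a - 3)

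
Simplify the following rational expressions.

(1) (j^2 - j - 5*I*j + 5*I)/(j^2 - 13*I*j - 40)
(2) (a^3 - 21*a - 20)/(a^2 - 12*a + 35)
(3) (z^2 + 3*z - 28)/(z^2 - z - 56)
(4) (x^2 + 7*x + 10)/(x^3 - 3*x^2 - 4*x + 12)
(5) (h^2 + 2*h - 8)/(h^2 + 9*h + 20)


(1) = (j - 1)/(j - 8*I)
(2) = (a^2 + 5*a + 4)/(a - 7)
(3) = (z - 4)/(z - 8)
(4) = (x + 5)/(x^2 - 5*x + 6)
(5) = (h - 2)/(h + 5)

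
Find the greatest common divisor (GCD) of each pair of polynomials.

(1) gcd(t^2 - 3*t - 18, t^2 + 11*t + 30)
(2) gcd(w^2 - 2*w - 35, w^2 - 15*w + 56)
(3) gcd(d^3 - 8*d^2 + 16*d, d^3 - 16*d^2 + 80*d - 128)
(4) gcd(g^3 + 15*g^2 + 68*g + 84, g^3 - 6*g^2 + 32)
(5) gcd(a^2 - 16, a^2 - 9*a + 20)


(1) = 1
(2) = w - 7
(3) = gcd(d*(d - 4)^2, (d - 8)*(d - 4)^2) = d^2 - 8*d + 16
(4) = g + 2
(5) = gcd((a - 4)*(a + 4), (a - 5)*(a - 4)) = a - 4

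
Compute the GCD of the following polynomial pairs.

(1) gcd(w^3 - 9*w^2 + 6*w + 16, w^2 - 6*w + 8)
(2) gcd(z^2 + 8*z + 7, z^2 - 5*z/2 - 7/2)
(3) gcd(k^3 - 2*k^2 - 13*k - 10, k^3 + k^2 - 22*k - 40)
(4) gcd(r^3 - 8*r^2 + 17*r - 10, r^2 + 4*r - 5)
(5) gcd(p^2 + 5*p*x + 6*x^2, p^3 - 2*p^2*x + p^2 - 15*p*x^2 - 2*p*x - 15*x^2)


(1) = gcd((w - 8)*(w - 2)*(w + 1), (w - 4)*(w - 2)) = w - 2
(2) = gcd((z + 1)*(z + 7), (z - 7/2)*(z + 1)) = z + 1
(3) = k^2 - 3*k - 10
(4) = r - 1
(5) = gcd((p + 2*x)*(p + 3*x), (p + 1)*(p - 5*x)*(p + 3*x)) = p + 3*x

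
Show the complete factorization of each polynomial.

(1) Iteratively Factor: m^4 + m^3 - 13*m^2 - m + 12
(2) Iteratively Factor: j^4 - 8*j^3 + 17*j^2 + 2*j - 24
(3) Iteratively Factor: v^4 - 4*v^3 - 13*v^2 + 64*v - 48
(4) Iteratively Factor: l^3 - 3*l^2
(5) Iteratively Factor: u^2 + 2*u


(1) = (m + 1)*(m^3 - 13*m + 12) = (m - 1)*(m + 1)*(m^2 + m - 12) = (m - 1)*(m + 1)*(m + 4)*(m - 3)
(2) = (j - 3)*(j^3 - 5*j^2 + 2*j + 8) = (j - 4)*(j - 3)*(j^2 - j - 2) = (j - 4)*(j - 3)*(j + 1)*(j - 2)
(3) = (v - 3)*(v^3 - v^2 - 16*v + 16) = (v - 4)*(v - 3)*(v^2 + 3*v - 4) = (v - 4)*(v - 3)*(v + 4)*(v - 1)
(4) = (l - 3)*(l^2) = l*(l - 3)*(l)
(5) = (u)*(u + 2)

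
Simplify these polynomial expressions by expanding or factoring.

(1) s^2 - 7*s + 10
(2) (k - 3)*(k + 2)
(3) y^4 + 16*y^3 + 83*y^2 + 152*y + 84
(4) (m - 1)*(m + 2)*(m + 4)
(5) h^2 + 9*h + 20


(1) = (s - 5)*(s - 2)
(2) = k^2 - k - 6
(3) = (y + 1)*(y + 2)*(y + 6)*(y + 7)
(4) = m^3 + 5*m^2 + 2*m - 8
(5) = (h + 4)*(h + 5)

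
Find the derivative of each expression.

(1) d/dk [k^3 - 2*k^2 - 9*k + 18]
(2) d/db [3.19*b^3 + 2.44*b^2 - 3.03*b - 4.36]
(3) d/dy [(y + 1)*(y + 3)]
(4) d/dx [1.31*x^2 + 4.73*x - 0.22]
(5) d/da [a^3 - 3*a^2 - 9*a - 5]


(1) = 3*k^2 - 4*k - 9
(2) = 9.57*b^2 + 4.88*b - 3.03
(3) = 2*y + 4
(4) = 2.62*x + 4.73
(5) = 3*a^2 - 6*a - 9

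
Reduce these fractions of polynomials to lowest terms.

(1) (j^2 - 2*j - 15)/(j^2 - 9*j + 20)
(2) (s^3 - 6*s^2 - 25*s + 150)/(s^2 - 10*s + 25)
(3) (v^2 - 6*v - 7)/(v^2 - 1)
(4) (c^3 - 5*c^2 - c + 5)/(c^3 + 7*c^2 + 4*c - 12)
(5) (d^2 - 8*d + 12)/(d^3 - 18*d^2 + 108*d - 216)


(1) = (j + 3)/(j - 4)
(2) = (s^2 - s - 30)/(s - 5)
(3) = (v - 7)/(v - 1)
(4) = (c^2 - 4*c - 5)/(c^2 + 8*c + 12)
(5) = (d - 2)/(d^2 - 12*d + 36)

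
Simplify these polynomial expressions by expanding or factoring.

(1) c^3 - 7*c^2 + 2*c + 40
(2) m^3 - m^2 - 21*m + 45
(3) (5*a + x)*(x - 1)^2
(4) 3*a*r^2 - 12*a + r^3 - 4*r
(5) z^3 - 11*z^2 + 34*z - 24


(1) = (c - 5)*(c - 4)*(c + 2)
(2) = (m - 3)^2*(m + 5)
(3) = 5*a*x^2 - 10*a*x + 5*a + x^3 - 2*x^2 + x
(4) = (3*a + r)*(r - 2)*(r + 2)
(5) = (z - 6)*(z - 4)*(z - 1)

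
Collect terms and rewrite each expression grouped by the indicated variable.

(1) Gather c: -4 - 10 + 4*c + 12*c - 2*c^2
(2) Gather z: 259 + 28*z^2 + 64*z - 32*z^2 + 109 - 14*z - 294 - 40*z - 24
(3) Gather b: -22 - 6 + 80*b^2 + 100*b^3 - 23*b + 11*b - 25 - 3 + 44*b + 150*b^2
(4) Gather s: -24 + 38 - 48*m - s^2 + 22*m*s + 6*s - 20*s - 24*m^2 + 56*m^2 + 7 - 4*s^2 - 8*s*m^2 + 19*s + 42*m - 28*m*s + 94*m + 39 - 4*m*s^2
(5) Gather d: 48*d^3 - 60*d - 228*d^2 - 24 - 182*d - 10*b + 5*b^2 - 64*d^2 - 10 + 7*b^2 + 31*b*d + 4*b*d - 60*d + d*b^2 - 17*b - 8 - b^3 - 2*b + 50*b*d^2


(1) = -2*c^2 + 16*c - 14
(2) = -4*z^2 + 10*z + 50
(3) = 100*b^3 + 230*b^2 + 32*b - 56
(4) = 32*m^2 + 88*m + s^2*(-4*m - 5) + s*(-8*m^2 - 6*m + 5) + 60
(5) = -b^3 + 12*b^2 - 29*b + 48*d^3 + d^2*(50*b - 292) + d*(b^2 + 35*b - 302) - 42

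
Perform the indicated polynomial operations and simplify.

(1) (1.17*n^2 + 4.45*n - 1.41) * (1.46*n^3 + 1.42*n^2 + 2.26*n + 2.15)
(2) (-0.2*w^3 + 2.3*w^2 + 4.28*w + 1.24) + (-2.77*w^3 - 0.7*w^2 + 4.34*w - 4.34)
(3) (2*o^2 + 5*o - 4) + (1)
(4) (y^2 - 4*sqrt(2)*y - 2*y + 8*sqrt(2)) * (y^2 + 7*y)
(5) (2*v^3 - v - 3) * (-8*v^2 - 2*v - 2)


(1) = 1.7082*n^5 + 8.1584*n^4 + 6.9046*n^3 + 10.5703*n^2 + 6.3809*n - 3.0315
(2) = -2.97*w^3 + 1.6*w^2 + 8.62*w - 3.1
(3) = 2*o^2 + 5*o - 3
(4) = y^4 - 4*sqrt(2)*y^3 + 5*y^3 - 20*sqrt(2)*y^2 - 14*y^2 + 56*sqrt(2)*y
(5) = -16*v^5 - 4*v^4 + 4*v^3 + 26*v^2 + 8*v + 6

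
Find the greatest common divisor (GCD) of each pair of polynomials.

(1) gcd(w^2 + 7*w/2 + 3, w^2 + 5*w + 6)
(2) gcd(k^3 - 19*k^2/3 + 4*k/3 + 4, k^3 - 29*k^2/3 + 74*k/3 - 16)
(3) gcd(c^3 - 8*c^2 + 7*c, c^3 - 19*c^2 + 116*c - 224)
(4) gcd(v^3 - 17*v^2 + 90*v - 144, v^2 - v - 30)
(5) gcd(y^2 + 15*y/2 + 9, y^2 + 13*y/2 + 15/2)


(1) = w + 2
(2) = gcd((k - 6)*(k - 1)*(k + 2/3), (k - 6)*(k - 8/3)*(k - 1)) = k^2 - 7*k + 6
(3) = c - 7
(4) = gcd((v - 8)*(v - 6)*(v - 3), (v - 6)*(v + 5)) = v - 6
(5) = gcd((y + 3/2)*(y + 6), (y + 3/2)*(y + 5)) = y + 3/2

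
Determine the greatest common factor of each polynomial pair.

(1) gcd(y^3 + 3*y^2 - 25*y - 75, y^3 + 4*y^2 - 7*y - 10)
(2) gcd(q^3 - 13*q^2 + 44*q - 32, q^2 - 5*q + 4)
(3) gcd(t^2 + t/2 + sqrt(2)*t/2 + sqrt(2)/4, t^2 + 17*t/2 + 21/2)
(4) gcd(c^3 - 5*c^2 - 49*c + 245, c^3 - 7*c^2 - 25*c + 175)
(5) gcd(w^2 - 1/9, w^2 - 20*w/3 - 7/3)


(1) = gcd((y - 5)*(y + 3)*(y + 5), (y - 2)*(y + 1)*(y + 5)) = y + 5
(2) = gcd((q - 8)*(q - 4)*(q - 1), (q - 4)*(q - 1)) = q^2 - 5*q + 4
(3) = 1
(4) = gcd((c - 7)*(c - 5)*(c + 7), (c - 7)*(c - 5)*(c + 5)) = c^2 - 12*c + 35
(5) = gcd((w - 1/3)*(w + 1/3), (w - 7)*(w + 1/3)) = w + 1/3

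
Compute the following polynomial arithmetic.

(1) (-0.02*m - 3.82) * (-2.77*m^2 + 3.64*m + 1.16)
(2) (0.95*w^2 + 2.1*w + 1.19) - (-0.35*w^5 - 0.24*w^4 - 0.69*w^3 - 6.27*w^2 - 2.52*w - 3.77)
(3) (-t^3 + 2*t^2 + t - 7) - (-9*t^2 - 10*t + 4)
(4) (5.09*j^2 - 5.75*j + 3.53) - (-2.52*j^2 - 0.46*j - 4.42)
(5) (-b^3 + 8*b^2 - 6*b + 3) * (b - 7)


(1) = 0.0554*m^3 + 10.5086*m^2 - 13.928*m - 4.4312
(2) = 0.35*w^5 + 0.24*w^4 + 0.69*w^3 + 7.22*w^2 + 4.62*w + 4.96
(3) = -t^3 + 11*t^2 + 11*t - 11
(4) = 7.61*j^2 - 5.29*j + 7.95
(5) = -b^4 + 15*b^3 - 62*b^2 + 45*b - 21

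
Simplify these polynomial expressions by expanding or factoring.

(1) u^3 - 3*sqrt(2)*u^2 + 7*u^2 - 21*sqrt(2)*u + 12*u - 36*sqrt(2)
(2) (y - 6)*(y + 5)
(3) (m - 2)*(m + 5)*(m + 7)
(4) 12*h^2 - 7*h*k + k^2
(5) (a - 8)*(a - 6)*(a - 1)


(1) = (u + 3)*(u + 4)*(u - 3*sqrt(2))
(2) = y^2 - y - 30
(3) = m^3 + 10*m^2 + 11*m - 70
(4) = (-4*h + k)*(-3*h + k)
(5) = a^3 - 15*a^2 + 62*a - 48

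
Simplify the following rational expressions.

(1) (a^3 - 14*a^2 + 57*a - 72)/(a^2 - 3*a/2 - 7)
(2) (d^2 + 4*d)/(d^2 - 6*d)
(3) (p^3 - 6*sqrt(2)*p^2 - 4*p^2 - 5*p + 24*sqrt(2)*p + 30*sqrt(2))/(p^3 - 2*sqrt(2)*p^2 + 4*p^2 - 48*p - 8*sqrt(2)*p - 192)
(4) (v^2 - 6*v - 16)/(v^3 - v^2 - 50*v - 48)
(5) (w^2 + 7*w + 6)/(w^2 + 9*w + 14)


(1) = (2*a^3 - 28*a^2 + 114*a - 144)/(2*a^2 - 3*a - 14)
(2) = (d + 4)/(d - 6)
(3) = (p^2 - 4*p - 5)/(p^2 + p*(4 + 4*sqrt(2)) + 16*sqrt(2))
(4) = (v + 2)/(v^2 + 7*v + 6)
(5) = (w^2 + 7*w + 6)/(w^2 + 9*w + 14)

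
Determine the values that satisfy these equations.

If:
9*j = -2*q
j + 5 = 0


Then:
j = -5
q = 45/2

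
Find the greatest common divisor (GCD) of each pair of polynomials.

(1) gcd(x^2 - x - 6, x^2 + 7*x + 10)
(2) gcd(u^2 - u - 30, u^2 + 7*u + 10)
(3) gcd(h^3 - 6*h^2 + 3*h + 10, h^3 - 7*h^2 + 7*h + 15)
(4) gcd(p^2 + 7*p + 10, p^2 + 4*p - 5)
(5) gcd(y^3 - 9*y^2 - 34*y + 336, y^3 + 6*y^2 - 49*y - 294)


(1) = gcd((x - 3)*(x + 2), (x + 2)*(x + 5)) = x + 2
(2) = gcd((u - 6)*(u + 5), (u + 2)*(u + 5)) = u + 5
(3) = h^2 - 4*h - 5
(4) = gcd((p + 2)*(p + 5), (p - 1)*(p + 5)) = p + 5
(5) = gcd((y - 8)*(y - 7)*(y + 6), (y - 7)*(y + 6)*(y + 7)) = y^2 - y - 42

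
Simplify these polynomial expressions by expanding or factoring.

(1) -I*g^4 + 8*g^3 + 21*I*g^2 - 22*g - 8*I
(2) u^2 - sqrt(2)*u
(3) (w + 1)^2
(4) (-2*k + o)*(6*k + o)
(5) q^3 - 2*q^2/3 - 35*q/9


(1) = (g + I)*(g + 2*I)*(g + 4*I)*(-I*g + 1)
(2) = u*(u - sqrt(2))
(3) = w^2 + 2*w + 1
(4) = -12*k^2 + 4*k*o + o^2
(5) = q*(q - 7/3)*(q + 5/3)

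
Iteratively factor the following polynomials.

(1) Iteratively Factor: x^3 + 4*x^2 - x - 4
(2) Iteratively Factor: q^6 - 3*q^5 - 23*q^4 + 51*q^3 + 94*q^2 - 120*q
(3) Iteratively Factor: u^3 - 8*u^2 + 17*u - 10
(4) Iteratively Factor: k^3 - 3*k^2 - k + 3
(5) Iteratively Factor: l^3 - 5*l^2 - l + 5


(1) = (x + 1)*(x^2 + 3*x - 4) = (x - 1)*(x + 1)*(x + 4)
(2) = (q + 4)*(q^5 - 7*q^4 + 5*q^3 + 31*q^2 - 30*q) = q*(q + 4)*(q^4 - 7*q^3 + 5*q^2 + 31*q - 30) = q*(q - 5)*(q + 4)*(q^3 - 2*q^2 - 5*q + 6) = q*(q - 5)*(q - 3)*(q + 4)*(q^2 + q - 2) = q*(q - 5)*(q - 3)*(q + 2)*(q + 4)*(q - 1)
(3) = (u - 5)*(u^2 - 3*u + 2) = (u - 5)*(u - 1)*(u - 2)
(4) = (k - 1)*(k^2 - 2*k - 3) = (k - 1)*(k + 1)*(k - 3)
(5) = (l - 1)*(l^2 - 4*l - 5) = (l - 1)*(l + 1)*(l - 5)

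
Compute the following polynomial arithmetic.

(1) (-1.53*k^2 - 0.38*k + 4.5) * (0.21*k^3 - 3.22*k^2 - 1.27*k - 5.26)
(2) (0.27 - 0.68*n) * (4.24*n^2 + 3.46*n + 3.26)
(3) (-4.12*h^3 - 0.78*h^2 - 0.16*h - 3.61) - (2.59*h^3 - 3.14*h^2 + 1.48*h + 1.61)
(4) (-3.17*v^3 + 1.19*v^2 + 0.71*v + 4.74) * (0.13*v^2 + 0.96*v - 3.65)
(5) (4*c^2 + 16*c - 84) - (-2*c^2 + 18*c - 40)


(1) = -0.3213*k^5 + 4.8468*k^4 + 4.1117*k^3 - 5.9596*k^2 - 3.7162*k - 23.67
(2) = -2.8832*n^3 - 1.208*n^2 - 1.2826*n + 0.8802
(3) = -6.71*h^3 + 2.36*h^2 - 1.64*h - 5.22
(4) = -0.4121*v^5 - 2.8885*v^4 + 12.8052*v^3 - 3.0457*v^2 + 1.9589*v - 17.301
(5) = 6*c^2 - 2*c - 44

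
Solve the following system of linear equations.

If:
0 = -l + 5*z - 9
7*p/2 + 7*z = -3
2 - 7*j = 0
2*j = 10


Then:
No Solution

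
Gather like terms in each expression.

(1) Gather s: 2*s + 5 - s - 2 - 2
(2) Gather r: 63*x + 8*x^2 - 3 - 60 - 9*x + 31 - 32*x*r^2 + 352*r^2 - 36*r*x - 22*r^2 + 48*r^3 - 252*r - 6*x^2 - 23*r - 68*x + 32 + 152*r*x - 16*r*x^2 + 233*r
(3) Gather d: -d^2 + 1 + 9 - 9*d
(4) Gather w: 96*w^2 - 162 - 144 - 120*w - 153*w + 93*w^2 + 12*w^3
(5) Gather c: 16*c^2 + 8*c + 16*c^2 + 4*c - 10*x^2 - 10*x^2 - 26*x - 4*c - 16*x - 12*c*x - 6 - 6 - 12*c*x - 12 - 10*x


(1) = s + 1
(2) = 48*r^3 + r^2*(330 - 32*x) + r*(-16*x^2 + 116*x - 42) + 2*x^2 - 14*x
(3) = -d^2 - 9*d + 10
(4) = 12*w^3 + 189*w^2 - 273*w - 306
(5) = 32*c^2 + c*(8 - 24*x) - 20*x^2 - 52*x - 24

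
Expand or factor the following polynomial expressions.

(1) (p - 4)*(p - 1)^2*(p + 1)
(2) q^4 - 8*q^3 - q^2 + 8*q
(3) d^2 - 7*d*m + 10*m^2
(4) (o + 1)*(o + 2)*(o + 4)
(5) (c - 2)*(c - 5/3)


(1) = p^4 - 5*p^3 + 3*p^2 + 5*p - 4
(2) = q*(q - 8)*(q - 1)*(q + 1)
(3) = (d - 5*m)*(d - 2*m)
(4) = o^3 + 7*o^2 + 14*o + 8
(5) = c^2 - 11*c/3 + 10/3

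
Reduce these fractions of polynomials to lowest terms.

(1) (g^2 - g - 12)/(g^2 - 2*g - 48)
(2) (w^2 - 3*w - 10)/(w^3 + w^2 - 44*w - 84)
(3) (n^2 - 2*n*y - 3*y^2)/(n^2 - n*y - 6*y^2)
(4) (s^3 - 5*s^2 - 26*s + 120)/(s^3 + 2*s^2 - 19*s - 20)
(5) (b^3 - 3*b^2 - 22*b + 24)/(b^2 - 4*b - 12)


(1) = (g^2 - g - 12)/(g^2 - 2*g - 48)
(2) = (w - 5)/(w^2 - w - 42)
(3) = (n + y)/(n + 2*y)
(4) = (s - 6)/(s + 1)
(5) = (b^2 + 3*b - 4)/(b + 2)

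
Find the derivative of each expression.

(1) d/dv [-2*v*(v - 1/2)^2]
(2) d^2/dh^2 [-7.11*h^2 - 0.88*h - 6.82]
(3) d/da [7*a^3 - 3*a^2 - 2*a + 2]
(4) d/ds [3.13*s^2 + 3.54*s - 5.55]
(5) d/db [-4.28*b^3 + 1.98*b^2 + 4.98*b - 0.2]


(1) = (1 - 6*v)*(v - 1/2)
(2) = -14.2200000000000
(3) = 21*a^2 - 6*a - 2
(4) = 6.26*s + 3.54
(5) = -12.84*b^2 + 3.96*b + 4.98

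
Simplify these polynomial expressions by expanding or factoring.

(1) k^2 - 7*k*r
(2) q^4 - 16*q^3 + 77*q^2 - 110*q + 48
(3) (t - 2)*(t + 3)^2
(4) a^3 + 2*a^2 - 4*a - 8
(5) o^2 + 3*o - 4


(1) = k*(k - 7*r)
(2) = (q - 8)*(q - 6)*(q - 1)^2
(3) = t^3 + 4*t^2 - 3*t - 18
(4) = (a - 2)*(a + 2)^2
(5) = (o - 1)*(o + 4)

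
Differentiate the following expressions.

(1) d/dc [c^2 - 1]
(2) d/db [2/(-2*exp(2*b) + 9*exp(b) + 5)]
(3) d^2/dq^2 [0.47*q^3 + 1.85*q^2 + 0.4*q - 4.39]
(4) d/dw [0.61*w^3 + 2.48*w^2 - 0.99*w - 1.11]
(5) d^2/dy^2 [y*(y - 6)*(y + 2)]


(1) = 2*c
(2) = (8*exp(b) - 18)*exp(b)/(-2*exp(2*b) + 9*exp(b) + 5)^2
(3) = 2.82*q + 3.7
(4) = 1.83*w^2 + 4.96*w - 0.99
(5) = 6*y - 8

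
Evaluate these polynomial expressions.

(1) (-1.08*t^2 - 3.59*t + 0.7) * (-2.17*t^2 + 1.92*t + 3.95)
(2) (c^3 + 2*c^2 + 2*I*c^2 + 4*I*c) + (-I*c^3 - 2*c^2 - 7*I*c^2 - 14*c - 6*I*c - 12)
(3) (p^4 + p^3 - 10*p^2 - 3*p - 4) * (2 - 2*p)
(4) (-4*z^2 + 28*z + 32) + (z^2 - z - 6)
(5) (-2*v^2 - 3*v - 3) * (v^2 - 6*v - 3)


(1) = 2.3436*t^4 + 5.7167*t^3 - 12.6778*t^2 - 12.8365*t + 2.765
(2) = c^3 - I*c^3 - 5*I*c^2 - 14*c - 2*I*c - 12
(3) = -2*p^5 + 22*p^3 - 14*p^2 + 2*p - 8
(4) = -3*z^2 + 27*z + 26
(5) = -2*v^4 + 9*v^3 + 21*v^2 + 27*v + 9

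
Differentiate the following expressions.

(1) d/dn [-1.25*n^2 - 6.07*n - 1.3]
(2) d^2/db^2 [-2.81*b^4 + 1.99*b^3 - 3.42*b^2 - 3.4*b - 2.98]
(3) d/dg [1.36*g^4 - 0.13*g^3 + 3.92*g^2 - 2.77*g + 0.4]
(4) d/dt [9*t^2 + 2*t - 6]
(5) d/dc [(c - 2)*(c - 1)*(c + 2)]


(1) = -2.5*n - 6.07
(2) = -33.72*b^2 + 11.94*b - 6.84
(3) = 5.44*g^3 - 0.39*g^2 + 7.84*g - 2.77
(4) = 18*t + 2
(5) = 3*c^2 - 2*c - 4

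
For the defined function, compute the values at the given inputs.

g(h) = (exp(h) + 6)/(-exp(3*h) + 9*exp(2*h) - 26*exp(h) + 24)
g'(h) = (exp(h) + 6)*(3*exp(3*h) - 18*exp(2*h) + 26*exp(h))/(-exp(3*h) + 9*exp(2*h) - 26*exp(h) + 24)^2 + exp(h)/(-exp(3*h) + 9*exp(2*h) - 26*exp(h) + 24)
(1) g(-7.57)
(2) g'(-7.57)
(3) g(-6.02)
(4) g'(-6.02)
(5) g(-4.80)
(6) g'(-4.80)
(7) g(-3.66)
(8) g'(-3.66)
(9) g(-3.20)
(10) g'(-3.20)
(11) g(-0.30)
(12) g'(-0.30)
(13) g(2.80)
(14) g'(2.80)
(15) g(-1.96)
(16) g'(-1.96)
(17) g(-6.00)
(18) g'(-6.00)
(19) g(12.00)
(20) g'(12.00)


(1) = 0.25
(2) = 0.00
(3) = 0.25
(4) = 0.00
(5) = 0.25
(6) = 0.00
(7) = 0.26
(8) = 0.01
(9) = 0.26
(10) = 0.01
(11) = 0.73
(12) = 0.91
(13) = -0.01
(14) = 0.03
(15) = 0.30
(16) = 0.06
(17) = 0.25
(18) = 0.00
(19) = -0.00
(20) = 0.00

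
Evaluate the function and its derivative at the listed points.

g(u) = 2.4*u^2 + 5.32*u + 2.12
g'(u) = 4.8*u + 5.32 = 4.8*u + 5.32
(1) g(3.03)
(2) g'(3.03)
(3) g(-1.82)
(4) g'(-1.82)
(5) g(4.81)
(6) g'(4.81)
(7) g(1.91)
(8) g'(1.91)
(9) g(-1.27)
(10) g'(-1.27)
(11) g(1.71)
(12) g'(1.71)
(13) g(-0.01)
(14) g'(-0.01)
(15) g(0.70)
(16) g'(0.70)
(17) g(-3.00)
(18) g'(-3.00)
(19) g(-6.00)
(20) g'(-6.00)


(1) = 40.27
(2) = 19.86
(3) = 0.39
(4) = -3.42
(5) = 83.24
(6) = 28.41
(7) = 21.04
(8) = 14.49
(9) = -0.77
(10) = -0.78
(11) = 18.24
(12) = 13.53
(13) = 2.07
(14) = 5.27
(15) = 7.02
(16) = 8.68
(17) = 7.76
(18) = -9.08
(19) = 56.60
(20) = -23.48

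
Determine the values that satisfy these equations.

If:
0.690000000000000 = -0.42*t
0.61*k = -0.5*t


Then:
k = 1.35
t = -1.64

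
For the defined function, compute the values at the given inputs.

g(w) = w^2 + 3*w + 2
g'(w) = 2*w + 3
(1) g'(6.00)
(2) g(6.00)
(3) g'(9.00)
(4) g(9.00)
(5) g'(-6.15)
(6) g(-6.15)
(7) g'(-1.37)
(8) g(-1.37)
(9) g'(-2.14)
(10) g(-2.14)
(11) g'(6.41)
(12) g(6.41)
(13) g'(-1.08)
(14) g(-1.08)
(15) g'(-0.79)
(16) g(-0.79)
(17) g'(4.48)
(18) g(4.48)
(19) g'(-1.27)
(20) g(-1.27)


(1) = 15.00
(2) = 56.00
(3) = 21.00
(4) = 110.00
(5) = -9.30
(6) = 21.37
(7) = 0.26
(8) = -0.23
(9) = -1.28
(10) = 0.16
(11) = 15.82
(12) = 62.32
(13) = 0.84
(14) = -0.07
(15) = 1.42
(16) = 0.25
(17) = 11.96
(18) = 35.51
(19) = 0.46
(20) = -0.20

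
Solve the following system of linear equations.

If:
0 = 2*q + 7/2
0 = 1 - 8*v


Then:
q = -7/4
v = 1/8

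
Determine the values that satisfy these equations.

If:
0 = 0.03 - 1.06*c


Then:
c = 0.03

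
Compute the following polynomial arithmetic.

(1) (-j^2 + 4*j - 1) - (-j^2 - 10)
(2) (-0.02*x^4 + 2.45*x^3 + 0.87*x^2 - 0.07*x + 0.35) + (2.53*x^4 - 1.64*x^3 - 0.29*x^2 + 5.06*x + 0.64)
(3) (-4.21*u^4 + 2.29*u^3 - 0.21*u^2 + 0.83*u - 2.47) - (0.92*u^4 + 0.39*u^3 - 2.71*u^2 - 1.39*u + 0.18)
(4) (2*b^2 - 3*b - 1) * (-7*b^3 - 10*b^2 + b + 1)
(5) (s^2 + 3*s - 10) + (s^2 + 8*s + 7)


(1) = 4*j + 9
(2) = 2.51*x^4 + 0.81*x^3 + 0.58*x^2 + 4.99*x + 0.99
(3) = -5.13*u^4 + 1.9*u^3 + 2.5*u^2 + 2.22*u - 2.65
(4) = -14*b^5 + b^4 + 39*b^3 + 9*b^2 - 4*b - 1
(5) = 2*s^2 + 11*s - 3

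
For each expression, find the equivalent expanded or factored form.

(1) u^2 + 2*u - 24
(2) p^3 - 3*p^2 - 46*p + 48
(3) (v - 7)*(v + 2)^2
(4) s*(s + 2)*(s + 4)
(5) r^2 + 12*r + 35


(1) = (u - 4)*(u + 6)
(2) = (p - 8)*(p - 1)*(p + 6)
(3) = v^3 - 3*v^2 - 24*v - 28
(4) = s^3 + 6*s^2 + 8*s
(5) = (r + 5)*(r + 7)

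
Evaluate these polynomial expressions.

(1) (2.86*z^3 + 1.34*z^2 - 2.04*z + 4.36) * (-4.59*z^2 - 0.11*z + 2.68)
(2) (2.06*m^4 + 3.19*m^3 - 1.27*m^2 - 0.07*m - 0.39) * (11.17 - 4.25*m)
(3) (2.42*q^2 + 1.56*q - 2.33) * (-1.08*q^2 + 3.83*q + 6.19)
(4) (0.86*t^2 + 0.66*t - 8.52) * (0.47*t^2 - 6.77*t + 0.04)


(1) = -13.1274*z^5 - 6.4652*z^4 + 16.881*z^3 - 16.1968*z^2 - 5.9468*z + 11.6848
(2) = -8.755*m^5 + 9.4527*m^4 + 41.0298*m^3 - 13.8884*m^2 + 0.8756*m - 4.3563
(3) = -2.6136*q^4 + 7.5838*q^3 + 23.471*q^2 + 0.7325*q - 14.4227
(4) = 0.4042*t^4 - 5.512*t^3 - 8.4382*t^2 + 57.7068*t - 0.3408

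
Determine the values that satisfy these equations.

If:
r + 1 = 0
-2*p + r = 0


Then:
p = -1/2
r = -1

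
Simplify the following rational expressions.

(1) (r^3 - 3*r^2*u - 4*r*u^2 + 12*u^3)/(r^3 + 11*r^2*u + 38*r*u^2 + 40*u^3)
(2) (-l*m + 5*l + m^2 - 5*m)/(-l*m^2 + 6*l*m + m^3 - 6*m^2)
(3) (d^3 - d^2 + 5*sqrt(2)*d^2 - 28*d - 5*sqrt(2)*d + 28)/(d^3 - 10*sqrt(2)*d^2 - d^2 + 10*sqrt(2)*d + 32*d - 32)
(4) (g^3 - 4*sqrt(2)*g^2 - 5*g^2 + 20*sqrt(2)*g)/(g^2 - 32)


(1) = (r^2 - 5*r*u + 6*u^2)/(r^2 + 9*r*u + 20*u^2)
(2) = (m - 5)/(m^2 - 6*m)
(3) = (d + 7*sqrt(2))/(d - 8*sqrt(2))
(4) = (g^2 - 5*g)/(g + 4*sqrt(2))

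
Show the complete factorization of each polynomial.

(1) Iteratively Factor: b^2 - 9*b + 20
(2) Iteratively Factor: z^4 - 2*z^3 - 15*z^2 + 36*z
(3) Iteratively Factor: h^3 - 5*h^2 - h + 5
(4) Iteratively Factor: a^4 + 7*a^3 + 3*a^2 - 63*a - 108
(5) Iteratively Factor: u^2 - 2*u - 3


(1) = (b - 4)*(b - 5)
(2) = (z - 3)*(z^3 + z^2 - 12*z) = (z - 3)^2*(z^2 + 4*z) = z*(z - 3)^2*(z + 4)
(3) = (h - 5)*(h^2 - 1) = (h - 5)*(h - 1)*(h + 1)
(4) = (a + 3)*(a^3 + 4*a^2 - 9*a - 36) = (a + 3)*(a + 4)*(a^2 - 9) = (a + 3)^2*(a + 4)*(a - 3)
(5) = (u - 3)*(u + 1)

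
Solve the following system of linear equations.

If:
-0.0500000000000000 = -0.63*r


Then:
r = 0.08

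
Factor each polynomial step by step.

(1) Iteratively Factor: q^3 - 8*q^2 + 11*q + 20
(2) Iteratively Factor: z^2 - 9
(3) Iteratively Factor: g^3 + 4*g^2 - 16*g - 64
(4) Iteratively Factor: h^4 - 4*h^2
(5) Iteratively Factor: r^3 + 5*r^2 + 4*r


(1) = (q + 1)*(q^2 - 9*q + 20) = (q - 5)*(q + 1)*(q - 4)
(2) = (z + 3)*(z - 3)
(3) = (g + 4)*(g^2 - 16) = (g - 4)*(g + 4)*(g + 4)
(4) = (h - 2)*(h^3 + 2*h^2) = h*(h - 2)*(h^2 + 2*h) = h^2*(h - 2)*(h + 2)
(5) = (r)*(r^2 + 5*r + 4) = r*(r + 1)*(r + 4)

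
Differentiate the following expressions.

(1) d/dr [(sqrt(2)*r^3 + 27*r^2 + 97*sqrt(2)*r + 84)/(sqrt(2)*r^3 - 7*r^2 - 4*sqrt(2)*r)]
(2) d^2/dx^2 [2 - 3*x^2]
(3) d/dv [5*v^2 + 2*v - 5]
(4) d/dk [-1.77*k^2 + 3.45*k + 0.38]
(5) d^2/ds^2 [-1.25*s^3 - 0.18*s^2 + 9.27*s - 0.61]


(1) = (-34*sqrt(2)*r^4 - 404*r^3 + 319*sqrt(2)*r^2 + 1176*r + 336*sqrt(2))/(r^2*(2*r^4 - 14*sqrt(2)*r^3 + 33*r^2 + 56*sqrt(2)*r + 32))
(2) = -6
(3) = 10*v + 2
(4) = 3.45 - 3.54*k
(5) = -7.5*s - 0.36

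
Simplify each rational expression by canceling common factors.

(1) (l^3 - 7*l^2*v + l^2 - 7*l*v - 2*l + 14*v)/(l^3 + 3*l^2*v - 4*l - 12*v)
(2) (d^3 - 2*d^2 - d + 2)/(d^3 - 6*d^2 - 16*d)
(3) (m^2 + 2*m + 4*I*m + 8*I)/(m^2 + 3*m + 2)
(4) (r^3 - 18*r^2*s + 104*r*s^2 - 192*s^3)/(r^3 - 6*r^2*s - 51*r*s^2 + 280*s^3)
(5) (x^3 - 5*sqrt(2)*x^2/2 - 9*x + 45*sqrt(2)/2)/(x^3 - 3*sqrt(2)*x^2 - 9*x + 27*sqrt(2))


(1) = (l^2 - 7*l*v - l + 7*v)/(l^2 + 3*l*v - 2*l - 6*v)
(2) = (d^3 - 2*d^2 - d + 2)/(d^3 - 6*d^2 - 16*d)
(3) = (m + 4*I)/(m + 1)
(4) = (r^2 - 10*r*s + 24*s^2)/(r^2 + 2*r*s - 35*s^2)
(5) = (2*x - 5*sqrt(2))/(2*x - 6*sqrt(2))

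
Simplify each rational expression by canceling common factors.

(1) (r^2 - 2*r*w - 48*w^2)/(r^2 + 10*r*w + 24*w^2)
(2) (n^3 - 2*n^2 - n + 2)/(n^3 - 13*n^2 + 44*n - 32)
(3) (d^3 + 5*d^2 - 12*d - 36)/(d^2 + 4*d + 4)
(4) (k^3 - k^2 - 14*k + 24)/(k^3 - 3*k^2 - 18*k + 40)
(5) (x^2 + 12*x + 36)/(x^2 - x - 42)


(1) = (r - 8*w)/(r + 4*w)
(2) = (n^2 - n - 2)/(n^2 - 12*n + 32)
(3) = (d^2 + 3*d - 18)/(d + 2)
(4) = (k - 3)/(k - 5)
(5) = (x + 6)/(x - 7)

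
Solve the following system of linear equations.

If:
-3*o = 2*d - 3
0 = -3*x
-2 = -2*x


Then:
No Solution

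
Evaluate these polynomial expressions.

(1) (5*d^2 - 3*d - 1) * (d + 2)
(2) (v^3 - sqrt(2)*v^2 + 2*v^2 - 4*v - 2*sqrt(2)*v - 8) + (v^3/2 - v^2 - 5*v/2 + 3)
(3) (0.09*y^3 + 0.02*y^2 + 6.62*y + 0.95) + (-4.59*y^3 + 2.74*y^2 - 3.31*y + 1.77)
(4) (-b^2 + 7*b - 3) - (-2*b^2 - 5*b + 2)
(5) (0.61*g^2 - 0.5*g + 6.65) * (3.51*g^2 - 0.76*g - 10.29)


(1) = 5*d^3 + 7*d^2 - 7*d - 2
(2) = 3*v^3/2 - sqrt(2)*v^2 + v^2 - 13*v/2 - 2*sqrt(2)*v - 5
(3) = -4.5*y^3 + 2.76*y^2 + 3.31*y + 2.72
(4) = b^2 + 12*b - 5
(5) = 2.1411*g^4 - 2.2186*g^3 + 17.4446*g^2 + 0.091*g - 68.4285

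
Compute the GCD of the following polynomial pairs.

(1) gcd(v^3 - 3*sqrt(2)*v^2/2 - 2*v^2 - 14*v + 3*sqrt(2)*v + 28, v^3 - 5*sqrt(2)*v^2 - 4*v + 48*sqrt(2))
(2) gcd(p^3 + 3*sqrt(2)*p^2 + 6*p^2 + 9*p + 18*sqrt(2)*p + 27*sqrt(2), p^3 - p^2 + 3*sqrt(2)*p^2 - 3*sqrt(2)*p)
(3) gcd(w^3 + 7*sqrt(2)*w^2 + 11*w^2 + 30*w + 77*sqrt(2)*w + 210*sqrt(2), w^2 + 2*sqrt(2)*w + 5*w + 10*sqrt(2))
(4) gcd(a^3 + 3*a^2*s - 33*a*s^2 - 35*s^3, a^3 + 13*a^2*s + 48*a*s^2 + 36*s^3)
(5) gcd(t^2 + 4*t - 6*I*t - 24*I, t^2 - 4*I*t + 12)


(1) = gcd((v - 2)*(v - 7*sqrt(2)/2)*(v + 2*sqrt(2)), (v - 4*sqrt(2))*(v - 3*sqrt(2))*(v + 2*sqrt(2))) = v + 2*sqrt(2)
(2) = p + 3*sqrt(2)
(3) = w + 5
(4) = a + s
(5) = t - 6*I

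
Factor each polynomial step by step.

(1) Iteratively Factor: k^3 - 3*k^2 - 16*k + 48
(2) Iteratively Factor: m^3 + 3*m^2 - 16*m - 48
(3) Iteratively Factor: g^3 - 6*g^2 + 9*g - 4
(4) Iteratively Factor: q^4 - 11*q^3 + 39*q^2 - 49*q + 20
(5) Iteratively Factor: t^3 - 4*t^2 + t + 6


(1) = (k - 4)*(k^2 + k - 12) = (k - 4)*(k + 4)*(k - 3)
(2) = (m + 4)*(m^2 - m - 12) = (m - 4)*(m + 4)*(m + 3)
(3) = (g - 1)*(g^2 - 5*g + 4) = (g - 1)^2*(g - 4)
(4) = (q - 4)*(q^3 - 7*q^2 + 11*q - 5) = (q - 4)*(q - 1)*(q^2 - 6*q + 5) = (q - 4)*(q - 1)^2*(q - 5)
(5) = (t - 3)*(t^2 - t - 2) = (t - 3)*(t + 1)*(t - 2)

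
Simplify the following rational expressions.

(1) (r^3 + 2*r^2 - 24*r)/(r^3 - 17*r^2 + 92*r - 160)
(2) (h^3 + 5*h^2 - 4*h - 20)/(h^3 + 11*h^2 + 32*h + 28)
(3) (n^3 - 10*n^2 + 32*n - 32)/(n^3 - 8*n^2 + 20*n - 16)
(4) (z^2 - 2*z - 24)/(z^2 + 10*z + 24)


(1) = (r^2 + 6*r)/(r^2 - 13*r + 40)
(2) = (h^2 + 3*h - 10)/(h^2 + 9*h + 14)
(3) = (n - 4)/(n - 2)
(4) = (z - 6)/(z + 6)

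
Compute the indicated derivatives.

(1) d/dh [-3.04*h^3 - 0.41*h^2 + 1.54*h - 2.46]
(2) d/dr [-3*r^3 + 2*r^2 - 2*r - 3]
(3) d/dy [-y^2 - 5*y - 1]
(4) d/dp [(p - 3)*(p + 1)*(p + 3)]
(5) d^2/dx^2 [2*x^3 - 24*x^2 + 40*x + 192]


(1) = -9.12*h^2 - 0.82*h + 1.54
(2) = -9*r^2 + 4*r - 2
(3) = -2*y - 5
(4) = 3*p^2 + 2*p - 9
(5) = 12*x - 48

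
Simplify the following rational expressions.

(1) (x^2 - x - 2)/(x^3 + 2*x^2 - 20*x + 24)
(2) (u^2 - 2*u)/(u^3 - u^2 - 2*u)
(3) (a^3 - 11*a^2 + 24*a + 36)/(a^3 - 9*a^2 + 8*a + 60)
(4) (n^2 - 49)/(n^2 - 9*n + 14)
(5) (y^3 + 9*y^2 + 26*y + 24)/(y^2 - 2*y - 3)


(1) = (x + 1)/(x^2 + 4*x - 12)
(2) = 1/(u + 1)
(3) = (a^2 - 5*a - 6)/(a^2 - 3*a - 10)
(4) = (n + 7)/(n - 2)
(5) = (y^3 + 9*y^2 + 26*y + 24)/(y^2 - 2*y - 3)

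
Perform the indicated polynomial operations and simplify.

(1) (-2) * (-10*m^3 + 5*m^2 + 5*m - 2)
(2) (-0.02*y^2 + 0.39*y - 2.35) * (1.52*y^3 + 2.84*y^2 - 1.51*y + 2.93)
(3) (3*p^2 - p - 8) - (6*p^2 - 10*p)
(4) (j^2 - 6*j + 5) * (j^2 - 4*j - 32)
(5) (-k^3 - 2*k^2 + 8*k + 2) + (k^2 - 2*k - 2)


(1) = 20*m^3 - 10*m^2 - 10*m + 4
(2) = -0.0304*y^5 + 0.536*y^4 - 2.4342*y^3 - 7.3215*y^2 + 4.6912*y - 6.8855
(3) = -3*p^2 + 9*p - 8
(4) = j^4 - 10*j^3 - 3*j^2 + 172*j - 160
(5) = -k^3 - k^2 + 6*k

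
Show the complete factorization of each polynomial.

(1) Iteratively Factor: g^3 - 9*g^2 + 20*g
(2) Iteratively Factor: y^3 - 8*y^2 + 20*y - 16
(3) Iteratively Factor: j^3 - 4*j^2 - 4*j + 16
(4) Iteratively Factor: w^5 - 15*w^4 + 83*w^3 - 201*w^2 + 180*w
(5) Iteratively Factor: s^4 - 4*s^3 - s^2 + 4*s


(1) = (g - 5)*(g^2 - 4*g) = (g - 5)*(g - 4)*(g)
(2) = (y - 2)*(y^2 - 6*y + 8) = (y - 4)*(y - 2)*(y - 2)
(3) = (j + 2)*(j^2 - 6*j + 8) = (j - 4)*(j + 2)*(j - 2)
(4) = (w - 4)*(w^4 - 11*w^3 + 39*w^2 - 45*w) = w*(w - 4)*(w^3 - 11*w^2 + 39*w - 45) = w*(w - 4)*(w - 3)*(w^2 - 8*w + 15) = w*(w - 5)*(w - 4)*(w - 3)*(w - 3)
(5) = (s)*(s^3 - 4*s^2 - s + 4) = s*(s - 1)*(s^2 - 3*s - 4) = s*(s - 1)*(s + 1)*(s - 4)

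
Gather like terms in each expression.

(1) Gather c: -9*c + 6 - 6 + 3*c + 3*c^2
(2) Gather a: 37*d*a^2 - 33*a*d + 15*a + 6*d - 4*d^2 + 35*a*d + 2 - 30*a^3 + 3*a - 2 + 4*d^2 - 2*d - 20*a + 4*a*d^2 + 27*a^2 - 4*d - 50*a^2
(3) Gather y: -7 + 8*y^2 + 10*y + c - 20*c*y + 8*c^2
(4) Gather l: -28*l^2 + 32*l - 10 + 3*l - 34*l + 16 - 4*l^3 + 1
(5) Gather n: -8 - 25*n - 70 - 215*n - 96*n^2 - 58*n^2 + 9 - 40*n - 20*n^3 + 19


(1) = 3*c^2 - 6*c
(2) = -30*a^3 + a^2*(37*d - 23) + a*(4*d^2 + 2*d - 2)
(3) = 8*c^2 + c + 8*y^2 + y*(10 - 20*c) - 7
(4) = -4*l^3 - 28*l^2 + l + 7
(5) = -20*n^3 - 154*n^2 - 280*n - 50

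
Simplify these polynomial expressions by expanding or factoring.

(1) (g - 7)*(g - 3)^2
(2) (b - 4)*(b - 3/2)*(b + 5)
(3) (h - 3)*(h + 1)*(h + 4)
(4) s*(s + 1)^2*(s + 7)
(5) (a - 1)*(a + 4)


(1) = g^3 - 13*g^2 + 51*g - 63
(2) = b^3 - b^2/2 - 43*b/2 + 30
(3) = h^3 + 2*h^2 - 11*h - 12
(4) = s^4 + 9*s^3 + 15*s^2 + 7*s
(5) = a^2 + 3*a - 4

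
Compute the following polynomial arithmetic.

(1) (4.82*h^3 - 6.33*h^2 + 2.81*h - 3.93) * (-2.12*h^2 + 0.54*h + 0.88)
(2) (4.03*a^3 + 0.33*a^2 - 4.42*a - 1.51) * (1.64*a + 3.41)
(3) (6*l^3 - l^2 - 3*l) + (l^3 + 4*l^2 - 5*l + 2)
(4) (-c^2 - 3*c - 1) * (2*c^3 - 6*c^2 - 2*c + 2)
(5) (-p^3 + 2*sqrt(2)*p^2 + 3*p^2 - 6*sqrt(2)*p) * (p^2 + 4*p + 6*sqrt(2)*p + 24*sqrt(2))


(1) = -10.2184*h^5 + 16.0224*h^4 - 5.1338*h^3 + 4.2786*h^2 + 0.3506*h - 3.4584
(2) = 6.6092*a^4 + 14.2835*a^3 - 6.1235*a^2 - 17.5486*a - 5.1491
(3) = 7*l^3 + 3*l^2 - 8*l + 2
(4) = -2*c^5 + 18*c^3 + 10*c^2 - 4*c - 2
(5) = -p^5 - 4*sqrt(2)*p^4 - p^4 - 4*sqrt(2)*p^3 + 36*p^3 + 24*p^2 + 48*sqrt(2)*p^2 - 288*p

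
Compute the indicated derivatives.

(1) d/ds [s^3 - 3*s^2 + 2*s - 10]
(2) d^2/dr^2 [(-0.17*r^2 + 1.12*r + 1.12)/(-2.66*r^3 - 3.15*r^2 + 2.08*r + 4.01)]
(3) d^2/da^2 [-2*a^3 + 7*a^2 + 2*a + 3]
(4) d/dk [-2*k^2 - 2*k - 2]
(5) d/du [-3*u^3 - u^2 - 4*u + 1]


(1) = 3*s^2 - 6*s + 2
(2) = (2.405704*r^6 - 47.548032*r^5 - 145.759488*r^4 - 157.157364*r^3 - 159.973758*r^2 - 112.533792*r - 13.83507)/(18.821096*r^9 + 66.86442*r^8 + 35.029806*r^7 - 158.433513*r^6 - 228.990468*r^5 + 54.635973*r^4 + 276.961406*r^3 + 99.910353*r^2 - 100.339824*r - 64.481201)
(3) = 14 - 12*a
(4) = -4*k - 2
(5) = -9*u^2 - 2*u - 4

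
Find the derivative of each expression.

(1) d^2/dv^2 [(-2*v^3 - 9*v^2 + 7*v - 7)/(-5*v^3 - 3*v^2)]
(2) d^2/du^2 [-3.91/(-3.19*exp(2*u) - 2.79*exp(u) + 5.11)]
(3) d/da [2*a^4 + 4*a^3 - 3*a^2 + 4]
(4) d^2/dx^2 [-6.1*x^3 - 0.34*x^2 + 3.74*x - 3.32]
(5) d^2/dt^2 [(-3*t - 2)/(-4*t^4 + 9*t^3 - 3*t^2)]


(1) = 6*(65*v^4 - 175*v^3 + 245*v^2 + 259*v + 63)/(v^4*(125*v^3 + 225*v^2 + 135*v + 27))
(2) = (3.91*(6.38*exp(u) + 2.79)*(12.76*exp(u) + 5.58)*exp(u) - (49.8916*exp(u) + 10.9089)*(3.19*exp(2*u) + 2.79*exp(u) - 5.11))*exp(u)/(3.19*exp(2*u) + 2.79*exp(u) - 5.11)^3
(3) = 2*a*(4*a^2 + 6*a - 3)
(4) = -36.6*x - 0.68
(5) = 2*(288*t^5 - 544*t^4 - 243*t^3 + 945*t^2 - 405*t + 54)/(t^4*(64*t^6 - 432*t^5 + 1116*t^4 - 1377*t^3 + 837*t^2 - 243*t + 27))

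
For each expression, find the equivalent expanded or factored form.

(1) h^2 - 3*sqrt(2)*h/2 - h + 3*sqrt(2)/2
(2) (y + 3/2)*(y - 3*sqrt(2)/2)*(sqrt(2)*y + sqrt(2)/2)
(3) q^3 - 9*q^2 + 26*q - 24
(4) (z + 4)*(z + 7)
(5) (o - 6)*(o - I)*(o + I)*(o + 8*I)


(1) = (h - 1)*(h - 3*sqrt(2)/2)
(2) = sqrt(2)*y^3 - 3*y^2 + 2*sqrt(2)*y^2 - 6*y + 3*sqrt(2)*y/4 - 9/4
(3) = (q - 4)*(q - 3)*(q - 2)
(4) = z^2 + 11*z + 28
(5) = o^4 - 6*o^3 + 8*I*o^3 + o^2 - 48*I*o^2 - 6*o + 8*I*o - 48*I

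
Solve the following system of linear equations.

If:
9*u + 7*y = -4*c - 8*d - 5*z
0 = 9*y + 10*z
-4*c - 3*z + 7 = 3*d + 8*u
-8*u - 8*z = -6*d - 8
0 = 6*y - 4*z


Then:
c = 265/92
d = -32/23
u = -1/23
y = 0
z = 0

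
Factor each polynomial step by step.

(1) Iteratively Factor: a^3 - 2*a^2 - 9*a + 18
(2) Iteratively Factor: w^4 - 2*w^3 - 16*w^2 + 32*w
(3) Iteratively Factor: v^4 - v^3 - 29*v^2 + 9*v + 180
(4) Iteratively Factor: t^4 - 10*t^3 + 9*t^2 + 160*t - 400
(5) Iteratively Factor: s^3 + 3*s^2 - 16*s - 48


(1) = (a + 3)*(a^2 - 5*a + 6) = (a - 3)*(a + 3)*(a - 2)
(2) = (w)*(w^3 - 2*w^2 - 16*w + 32) = w*(w - 4)*(w^2 + 2*w - 8) = w*(w - 4)*(w + 4)*(w - 2)
(3) = (v - 3)*(v^3 + 2*v^2 - 23*v - 60) = (v - 3)*(v + 3)*(v^2 - v - 20) = (v - 3)*(v + 3)*(v + 4)*(v - 5)
(4) = (t + 4)*(t^3 - 14*t^2 + 65*t - 100) = (t - 5)*(t + 4)*(t^2 - 9*t + 20) = (t - 5)^2*(t + 4)*(t - 4)
(5) = (s - 4)*(s^2 + 7*s + 12) = (s - 4)*(s + 3)*(s + 4)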